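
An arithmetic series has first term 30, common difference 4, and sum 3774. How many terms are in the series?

Using S = n/2 × [2a + (n-1)d]
3774 = n/2 × [2(30) + (n-1)(4)]
3774 = n/2 × [60 + 4n - 4]
7548 = n × [56 + 4n]
4n² + (56)n - 7548 = 0
Discriminant: Δ = (56)² - 4(4)(-7548) = 3136 + 120768 = 123904
√Δ = 352
n = [-(56) + √Δ] / (2·4) = (-56 + 352) / 8 = 296 / 8 = 37
(The negative root is discarded since n must be a positive integer.)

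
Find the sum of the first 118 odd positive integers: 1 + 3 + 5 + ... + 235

Sum of first n odd numbers = n²
= 118²
= 13924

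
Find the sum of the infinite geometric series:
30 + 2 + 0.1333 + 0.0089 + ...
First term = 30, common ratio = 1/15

For |r| < 1, S = a / (1 - r)
S = 30 / (1 - (1/15))
S = 30 / (14/15)
S = 225/7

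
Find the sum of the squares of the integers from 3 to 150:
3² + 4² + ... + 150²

Use ∑_{k=1}^{n} k² = n(n+1)(2n+1)/6, then subtract the first 2 terms.
∑_{k=1}^{150} k² = 150×151×301/6 = 1136275
∑_{k=1}^{2} k² = 2×3×5/6 = 5
∑_{k=3}^{150} k² = 1136275 - 5 = 1136270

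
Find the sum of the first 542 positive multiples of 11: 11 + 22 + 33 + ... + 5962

Factor out 11: = 11(1 + 2 + ... + 542) = 11 × n(n+1)/2
= 11 × 542×543/2
= 11 × 147153
= 1618683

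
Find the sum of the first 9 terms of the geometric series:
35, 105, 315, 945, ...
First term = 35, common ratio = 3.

Sₙ = a(1 - rⁿ) / (1 - r)
S_9 = 35(1 - 3^9) / (1 - 3)
S_9 = 35(1 - 19683) / (-2)
S_9 = 344435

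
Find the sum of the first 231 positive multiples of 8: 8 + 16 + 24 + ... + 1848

Factor out 8: = 8(1 + 2 + ... + 231) = 8 × n(n+1)/2
= 8 × 231×232/2
= 8 × 26796
= 214368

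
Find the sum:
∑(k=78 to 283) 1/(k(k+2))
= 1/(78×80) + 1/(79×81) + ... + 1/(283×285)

Partial fractions: 1/(k(k+2)) = (1/2)[1/k - 1/(k+2)]
Telescoping leaves the first two and last two terms:
= (1/2)[1/78 + 1/79 - 1/284 - 1/285]
= 511189/55416920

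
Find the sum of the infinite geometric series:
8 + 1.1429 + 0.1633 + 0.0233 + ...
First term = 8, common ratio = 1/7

For |r| < 1, S = a / (1 - r)
S = 8 / (1 - (1/7))
S = 8 / (6/7)
S = 28/3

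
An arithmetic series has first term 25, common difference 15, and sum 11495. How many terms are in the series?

Using S = n/2 × [2a + (n-1)d]
11495 = n/2 × [2(25) + (n-1)(15)]
11495 = n/2 × [50 + 15n - 15]
22990 = n × [35 + 15n]
15n² + (35)n - 22990 = 0
Discriminant: Δ = (35)² - 4(15)(-22990) = 1225 + 1379400 = 1380625
√Δ = 1175
n = [-(35) + √Δ] / (2·15) = (-35 + 1175) / 30 = 1140 / 30 = 38
(The negative root is discarded since n must be a positive integer.)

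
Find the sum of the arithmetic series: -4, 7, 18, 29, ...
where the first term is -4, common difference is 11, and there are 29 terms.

Sₙ = n/2 × (first + last)
Last term = a + (n-1)d = -4 + (29-1)×11 = 304
S_29 = 29/2 × (-4 + 304)
S_29 = 29/2 × 300 = 4350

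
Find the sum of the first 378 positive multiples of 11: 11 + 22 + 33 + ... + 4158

Factor out 11: = 11(1 + 2 + ... + 378) = 11 × n(n+1)/2
= 11 × 378×379/2
= 11 × 71631
= 787941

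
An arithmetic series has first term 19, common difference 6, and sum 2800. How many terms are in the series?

Using S = n/2 × [2a + (n-1)d]
2800 = n/2 × [2(19) + (n-1)(6)]
2800 = n/2 × [38 + 6n - 6]
5600 = n × [32 + 6n]
6n² + (32)n - 5600 = 0
Discriminant: Δ = (32)² - 4(6)(-5600) = 1024 + 134400 = 135424
√Δ = 368
n = [-(32) + √Δ] / (2·6) = (-32 + 368) / 12 = 336 / 12 = 28
(The negative root is discarded since n must be a positive integer.)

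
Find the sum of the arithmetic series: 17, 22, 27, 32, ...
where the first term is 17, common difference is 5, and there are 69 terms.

Sₙ = n/2 × (first + last)
Last term = a + (n-1)d = 17 + (69-1)×5 = 357
S_69 = 69/2 × (17 + 357)
S_69 = 69/2 × 374 = 12903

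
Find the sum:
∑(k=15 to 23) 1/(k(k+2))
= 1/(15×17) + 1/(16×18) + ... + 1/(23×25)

Partial fractions: 1/(k(k+2)) = (1/2)[1/k - 1/(k+2)]
Telescoping leaves the first two and last two terms:
= (1/2)[1/15 + 1/16 - 1/24 - 1/25]
= 19/800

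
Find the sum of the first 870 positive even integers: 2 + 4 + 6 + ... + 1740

Sum of first n even numbers = n(n+1)
= 870×871
= 757770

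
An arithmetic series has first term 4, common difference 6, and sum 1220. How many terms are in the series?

Using S = n/2 × [2a + (n-1)d]
1220 = n/2 × [2(4) + (n-1)(6)]
1220 = n/2 × [8 + 6n - 6]
2440 = n × [2 + 6n]
6n² + (2)n - 2440 = 0
Discriminant: Δ = (2)² - 4(6)(-2440) = 4 + 58560 = 58564
√Δ = 242
n = [-(2) + √Δ] / (2·6) = (-2 + 242) / 12 = 240 / 12 = 20
(The negative root is discarded since n must be a positive integer.)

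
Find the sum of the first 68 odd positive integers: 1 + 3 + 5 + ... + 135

Sum of first n odd numbers = n²
= 68²
= 4624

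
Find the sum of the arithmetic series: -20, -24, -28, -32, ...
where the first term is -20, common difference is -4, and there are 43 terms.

Sₙ = n/2 × (first + last)
Last term = a + (n-1)d = -20 + (43-1)×(-4) = -188
S_43 = 43/2 × (-20 + (-188))
S_43 = 43/2 × (-208) = -4472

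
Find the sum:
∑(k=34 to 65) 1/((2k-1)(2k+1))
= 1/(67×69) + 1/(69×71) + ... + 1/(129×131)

Partial fractions: 1/((2k-1)(2k+1)) = (1/2)[1/(2k-1) - 1/(2k+1)]
The series telescopes:
= (1/2)[1/67 - 1/131]
= 32/8777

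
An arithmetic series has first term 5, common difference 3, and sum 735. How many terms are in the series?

Using S = n/2 × [2a + (n-1)d]
735 = n/2 × [2(5) + (n-1)(3)]
735 = n/2 × [10 + 3n - 3]
1470 = n × [7 + 3n]
3n² + (7)n - 1470 = 0
Discriminant: Δ = (7)² - 4(3)(-1470) = 49 + 17640 = 17689
√Δ = 133
n = [-(7) + √Δ] / (2·3) = (-7 + 133) / 6 = 126 / 6 = 21
(The negative root is discarded since n must be a positive integer.)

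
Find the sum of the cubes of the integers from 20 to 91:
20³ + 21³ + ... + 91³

Use ∑_{k=1}^{n} k³ = [n(n+1)/2]², then subtract the first 19 terms.
∑_{k=1}^{91} k³ = [91×92/2]² = 4186² = 17522596
∑_{k=1}^{19} k³ = [19×20/2]² = 190² = 36100
∑_{k=20}^{91} k³ = 17522596 - 36100 = 17486496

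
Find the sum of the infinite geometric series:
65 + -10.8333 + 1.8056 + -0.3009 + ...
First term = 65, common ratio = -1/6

For |r| < 1, S = a / (1 - r)
S = 65 / (1 - (-1/6))
S = 65 / (7/6)
S = 390/7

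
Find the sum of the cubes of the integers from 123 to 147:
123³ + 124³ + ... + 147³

Use ∑_{k=1}^{n} k³ = [n(n+1)/2]², then subtract the first 122 terms.
∑_{k=1}^{147} k³ = [147×148/2]² = 10878² = 118330884
∑_{k=1}^{122} k³ = [122×123/2]² = 7503² = 56295009
∑_{k=123}^{147} k³ = 118330884 - 56295009 = 62035875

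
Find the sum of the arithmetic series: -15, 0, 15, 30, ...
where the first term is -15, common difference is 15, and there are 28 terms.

Sₙ = n/2 × (first + last)
Last term = a + (n-1)d = -15 + (28-1)×15 = 390
S_28 = 28/2 × (-15 + 390)
S_28 = 28/2 × 375 = 5250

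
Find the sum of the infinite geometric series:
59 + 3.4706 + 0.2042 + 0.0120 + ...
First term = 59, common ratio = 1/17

For |r| < 1, S = a / (1 - r)
S = 59 / (1 - (1/17))
S = 59 / (16/17)
S = 1003/16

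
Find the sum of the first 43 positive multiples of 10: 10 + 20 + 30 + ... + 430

Factor out 10: = 10(1 + 2 + ... + 43) = 10 × n(n+1)/2
= 10 × 43×44/2
= 10 × 946
= 9460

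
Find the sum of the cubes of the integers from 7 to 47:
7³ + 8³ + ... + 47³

Use ∑_{k=1}^{n} k³ = [n(n+1)/2]², then subtract the first 6 terms.
∑_{k=1}^{47} k³ = [47×48/2]² = 1128² = 1272384
∑_{k=1}^{6} k³ = [6×7/2]² = 21² = 441
∑_{k=7}^{47} k³ = 1272384 - 441 = 1271943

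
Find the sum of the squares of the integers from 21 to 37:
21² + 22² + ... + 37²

Use ∑_{k=1}^{n} k² = n(n+1)(2n+1)/6, then subtract the first 20 terms.
∑_{k=1}^{37} k² = 37×38×75/6 = 17575
∑_{k=1}^{20} k² = 20×21×41/6 = 2870
∑_{k=21}^{37} k² = 17575 - 2870 = 14705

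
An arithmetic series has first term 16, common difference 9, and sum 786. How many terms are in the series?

Using S = n/2 × [2a + (n-1)d]
786 = n/2 × [2(16) + (n-1)(9)]
786 = n/2 × [32 + 9n - 9]
1572 = n × [23 + 9n]
9n² + (23)n - 1572 = 0
Discriminant: Δ = (23)² - 4(9)(-1572) = 529 + 56592 = 57121
√Δ = 239
n = [-(23) + √Δ] / (2·9) = (-23 + 239) / 18 = 216 / 18 = 12
(The negative root is discarded since n must be a positive integer.)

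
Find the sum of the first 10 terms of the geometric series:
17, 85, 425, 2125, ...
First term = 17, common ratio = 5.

Sₙ = a(1 - rⁿ) / (1 - r)
S_10 = 17(1 - 5^10) / (1 - 5)
S_10 = 17(1 - 9765625) / (-4)
S_10 = 41503902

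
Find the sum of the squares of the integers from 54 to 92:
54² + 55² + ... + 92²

Use ∑_{k=1}^{n} k² = n(n+1)(2n+1)/6, then subtract the first 53 terms.
∑_{k=1}^{92} k² = 92×93×185/6 = 263810
∑_{k=1}^{53} k² = 53×54×107/6 = 51039
∑_{k=54}^{92} k² = 263810 - 51039 = 212771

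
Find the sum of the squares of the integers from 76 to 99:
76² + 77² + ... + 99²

Use ∑_{k=1}^{n} k² = n(n+1)(2n+1)/6, then subtract the first 75 terms.
∑_{k=1}^{99} k² = 99×100×199/6 = 328350
∑_{k=1}^{75} k² = 75×76×151/6 = 143450
∑_{k=76}^{99} k² = 328350 - 143450 = 184900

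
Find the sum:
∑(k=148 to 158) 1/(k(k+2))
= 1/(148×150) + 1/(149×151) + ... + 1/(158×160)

Partial fractions: 1/(k(k+2)) = (1/2)[1/k - 1/(k+2)]
Telescoping leaves the first two and last two terms:
= (1/2)[1/148 + 1/149 - 1/159 - 1/160]
= 130273/280501440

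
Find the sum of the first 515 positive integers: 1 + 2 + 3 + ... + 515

Formula: ∑k = n(n+1)/2
= 515×516/2
= 265740/2
= 132870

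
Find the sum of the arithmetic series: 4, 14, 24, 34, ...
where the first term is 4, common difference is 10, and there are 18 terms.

Sₙ = n/2 × (first + last)
Last term = a + (n-1)d = 4 + (18-1)×10 = 174
S_18 = 18/2 × (4 + 174)
S_18 = 18/2 × 178 = 1602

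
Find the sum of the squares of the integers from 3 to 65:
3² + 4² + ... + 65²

Use ∑_{k=1}^{n} k² = n(n+1)(2n+1)/6, then subtract the first 2 terms.
∑_{k=1}^{65} k² = 65×66×131/6 = 93665
∑_{k=1}^{2} k² = 2×3×5/6 = 5
∑_{k=3}^{65} k² = 93665 - 5 = 93660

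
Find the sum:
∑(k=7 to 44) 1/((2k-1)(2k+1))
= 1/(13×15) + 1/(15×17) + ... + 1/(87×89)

Partial fractions: 1/((2k-1)(2k+1)) = (1/2)[1/(2k-1) - 1/(2k+1)]
The series telescopes:
= (1/2)[1/13 - 1/89]
= 38/1157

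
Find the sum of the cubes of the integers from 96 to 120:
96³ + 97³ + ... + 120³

Use ∑_{k=1}^{n} k³ = [n(n+1)/2]², then subtract the first 95 terms.
∑_{k=1}^{120} k³ = [120×121/2]² = 7260² = 52707600
∑_{k=1}^{95} k³ = [95×96/2]² = 4560² = 20793600
∑_{k=96}^{120} k³ = 52707600 - 20793600 = 31914000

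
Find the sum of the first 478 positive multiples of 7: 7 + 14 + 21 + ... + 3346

Factor out 7: = 7(1 + 2 + ... + 478) = 7 × n(n+1)/2
= 7 × 478×479/2
= 7 × 114481
= 801367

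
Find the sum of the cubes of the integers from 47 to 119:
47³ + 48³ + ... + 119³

Use ∑_{k=1}^{n} k³ = [n(n+1)/2]², then subtract the first 46 terms.
∑_{k=1}^{119} k³ = [119×120/2]² = 7140² = 50979600
∑_{k=1}^{46} k³ = [46×47/2]² = 1081² = 1168561
∑_{k=47}^{119} k³ = 50979600 - 1168561 = 49811039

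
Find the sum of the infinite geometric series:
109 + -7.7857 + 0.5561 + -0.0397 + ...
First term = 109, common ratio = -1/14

For |r| < 1, S = a / (1 - r)
S = 109 / (1 - (-1/14))
S = 109 / (15/14)
S = 1526/15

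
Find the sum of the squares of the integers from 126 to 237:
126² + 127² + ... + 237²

Use ∑_{k=1}^{n} k² = n(n+1)(2n+1)/6, then subtract the first 125 terms.
∑_{k=1}^{237} k² = 237×238×475/6 = 4465475
∑_{k=1}^{125} k² = 125×126×251/6 = 658875
∑_{k=126}^{237} k² = 4465475 - 658875 = 3806600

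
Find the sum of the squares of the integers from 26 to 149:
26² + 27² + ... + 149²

Use ∑_{k=1}^{n} k² = n(n+1)(2n+1)/6, then subtract the first 25 terms.
∑_{k=1}^{149} k² = 149×150×299/6 = 1113775
∑_{k=1}^{25} k² = 25×26×51/6 = 5525
∑_{k=26}^{149} k² = 1113775 - 5525 = 1108250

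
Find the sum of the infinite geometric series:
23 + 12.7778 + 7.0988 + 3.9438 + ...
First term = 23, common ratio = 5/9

For |r| < 1, S = a / (1 - r)
S = 23 / (1 - (5/9))
S = 23 / (4/9)
S = 207/4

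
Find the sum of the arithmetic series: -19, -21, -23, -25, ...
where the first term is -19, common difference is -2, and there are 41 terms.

Sₙ = n/2 × (first + last)
Last term = a + (n-1)d = -19 + (41-1)×(-2) = -99
S_41 = 41/2 × (-19 + (-99))
S_41 = 41/2 × (-118) = -2419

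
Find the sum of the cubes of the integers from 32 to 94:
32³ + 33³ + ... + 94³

Use ∑_{k=1}^{n} k³ = [n(n+1)/2]², then subtract the first 31 terms.
∑_{k=1}^{94} k³ = [94×95/2]² = 4465² = 19936225
∑_{k=1}^{31} k³ = [31×32/2]² = 496² = 246016
∑_{k=32}^{94} k³ = 19936225 - 246016 = 19690209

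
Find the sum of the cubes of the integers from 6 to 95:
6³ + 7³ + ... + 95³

Use ∑_{k=1}^{n} k³ = [n(n+1)/2]², then subtract the first 5 terms.
∑_{k=1}^{95} k³ = [95×96/2]² = 4560² = 20793600
∑_{k=1}^{5} k³ = [5×6/2]² = 15² = 225
∑_{k=6}^{95} k³ = 20793600 - 225 = 20793375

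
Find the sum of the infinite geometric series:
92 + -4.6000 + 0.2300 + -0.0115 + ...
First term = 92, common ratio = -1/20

For |r| < 1, S = a / (1 - r)
S = 92 / (1 - (-1/20))
S = 92 / (21/20)
S = 1840/21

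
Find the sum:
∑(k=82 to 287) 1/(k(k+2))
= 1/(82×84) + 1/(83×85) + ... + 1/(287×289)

Partial fractions: 1/(k(k+2)) = (1/2)[1/k - 1/(k+2)]
Telescoping leaves the first two and last two terms:
= (1/2)[1/82 + 1/83 - 1/288 - 1/289]
= 4903109/566476992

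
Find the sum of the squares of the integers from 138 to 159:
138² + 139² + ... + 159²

Use ∑_{k=1}^{n} k² = n(n+1)(2n+1)/6, then subtract the first 137 terms.
∑_{k=1}^{159} k² = 159×160×319/6 = 1352560
∑_{k=1}^{137} k² = 137×138×275/6 = 866525
∑_{k=138}^{159} k² = 1352560 - 866525 = 486035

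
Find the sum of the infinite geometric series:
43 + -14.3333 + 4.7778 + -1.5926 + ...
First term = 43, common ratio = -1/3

For |r| < 1, S = a / (1 - r)
S = 43 / (1 - (-1/3))
S = 43 / (4/3)
S = 129/4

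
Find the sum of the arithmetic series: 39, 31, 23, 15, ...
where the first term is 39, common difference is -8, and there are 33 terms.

Sₙ = n/2 × (first + last)
Last term = a + (n-1)d = 39 + (33-1)×(-8) = -217
S_33 = 33/2 × (39 + (-217))
S_33 = 33/2 × (-178) = -2937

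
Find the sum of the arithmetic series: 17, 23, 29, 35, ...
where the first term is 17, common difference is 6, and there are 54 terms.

Sₙ = n/2 × (first + last)
Last term = a + (n-1)d = 17 + (54-1)×6 = 335
S_54 = 54/2 × (17 + 335)
S_54 = 54/2 × 352 = 9504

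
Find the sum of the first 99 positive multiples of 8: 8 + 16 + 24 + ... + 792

Factor out 8: = 8(1 + 2 + ... + 99) = 8 × n(n+1)/2
= 8 × 99×100/2
= 8 × 4950
= 39600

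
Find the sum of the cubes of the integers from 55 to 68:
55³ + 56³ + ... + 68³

Use ∑_{k=1}^{n} k³ = [n(n+1)/2]², then subtract the first 54 terms.
∑_{k=1}^{68} k³ = [68×69/2]² = 2346² = 5503716
∑_{k=1}^{54} k³ = [54×55/2]² = 1485² = 2205225
∑_{k=55}^{68} k³ = 5503716 - 2205225 = 3298491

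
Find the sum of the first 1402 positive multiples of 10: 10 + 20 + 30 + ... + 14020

Factor out 10: = 10(1 + 2 + ... + 1402) = 10 × n(n+1)/2
= 10 × 1402×1403/2
= 10 × 983503
= 9835030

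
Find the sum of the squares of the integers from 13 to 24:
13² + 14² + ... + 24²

Use ∑_{k=1}^{n} k² = n(n+1)(2n+1)/6, then subtract the first 12 terms.
∑_{k=1}^{24} k² = 24×25×49/6 = 4900
∑_{k=1}^{12} k² = 12×13×25/6 = 650
∑_{k=13}^{24} k² = 4900 - 650 = 4250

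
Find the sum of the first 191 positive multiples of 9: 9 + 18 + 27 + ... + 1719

Factor out 9: = 9(1 + 2 + ... + 191) = 9 × n(n+1)/2
= 9 × 191×192/2
= 9 × 18336
= 165024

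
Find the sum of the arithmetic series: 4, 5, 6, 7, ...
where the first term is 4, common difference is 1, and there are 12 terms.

Sₙ = n/2 × (first + last)
Last term = a + (n-1)d = 4 + (12-1)×1 = 15
S_12 = 12/2 × (4 + 15)
S_12 = 12/2 × 19 = 114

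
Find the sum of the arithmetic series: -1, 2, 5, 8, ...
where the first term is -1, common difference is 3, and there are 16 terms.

Sₙ = n/2 × (first + last)
Last term = a + (n-1)d = -1 + (16-1)×3 = 44
S_16 = 16/2 × (-1 + 44)
S_16 = 16/2 × 43 = 344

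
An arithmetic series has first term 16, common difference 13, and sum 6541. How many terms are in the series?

Using S = n/2 × [2a + (n-1)d]
6541 = n/2 × [2(16) + (n-1)(13)]
6541 = n/2 × [32 + 13n - 13]
13082 = n × [19 + 13n]
13n² + (19)n - 13082 = 0
Discriminant: Δ = (19)² - 4(13)(-13082) = 361 + 680264 = 680625
√Δ = 825
n = [-(19) + √Δ] / (2·13) = (-19 + 825) / 26 = 806 / 26 = 31
(The negative root is discarded since n must be a positive integer.)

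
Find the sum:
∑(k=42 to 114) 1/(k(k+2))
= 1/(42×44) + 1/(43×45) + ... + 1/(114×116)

Partial fractions: 1/(k(k+2)) = (1/2)[1/k - 1/(k+2)]
Telescoping leaves the first two and last two terms:
= (1/2)[1/42 + 1/43 - 1/115 - 1/116]
= 358357/24092040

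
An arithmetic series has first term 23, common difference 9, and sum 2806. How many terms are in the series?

Using S = n/2 × [2a + (n-1)d]
2806 = n/2 × [2(23) + (n-1)(9)]
2806 = n/2 × [46 + 9n - 9]
5612 = n × [37 + 9n]
9n² + (37)n - 5612 = 0
Discriminant: Δ = (37)² - 4(9)(-5612) = 1369 + 202032 = 203401
√Δ = 451
n = [-(37) + √Δ] / (2·9) = (-37 + 451) / 18 = 414 / 18 = 23
(The negative root is discarded since n must be a positive integer.)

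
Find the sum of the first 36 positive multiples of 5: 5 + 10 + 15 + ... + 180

Factor out 5: = 5(1 + 2 + ... + 36) = 5 × n(n+1)/2
= 5 × 36×37/2
= 5 × 666
= 3330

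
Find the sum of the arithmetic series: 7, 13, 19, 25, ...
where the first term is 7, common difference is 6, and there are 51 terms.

Sₙ = n/2 × (first + last)
Last term = a + (n-1)d = 7 + (51-1)×6 = 307
S_51 = 51/2 × (7 + 307)
S_51 = 51/2 × 314 = 8007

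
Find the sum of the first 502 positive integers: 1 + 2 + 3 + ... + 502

Formula: ∑k = n(n+1)/2
= 502×503/2
= 252506/2
= 126253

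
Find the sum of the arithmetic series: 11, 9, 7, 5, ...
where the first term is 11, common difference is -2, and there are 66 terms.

Sₙ = n/2 × (first + last)
Last term = a + (n-1)d = 11 + (66-1)×(-2) = -119
S_66 = 66/2 × (11 + (-119))
S_66 = 66/2 × (-108) = -3564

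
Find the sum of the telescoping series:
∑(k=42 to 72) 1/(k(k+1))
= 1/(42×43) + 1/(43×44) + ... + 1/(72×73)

Partial fractions: 1/(k(k+1)) = 1/k - 1/(k+1)
The series telescopes:
= (1/42 - 1/43) + (1/43 - 1/44) + ... + (1/72 - 1/73)
= 1/42 - 1/73
= 31/3066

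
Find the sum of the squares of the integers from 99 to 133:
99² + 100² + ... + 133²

Use ∑_{k=1}^{n} k² = n(n+1)(2n+1)/6, then subtract the first 98 terms.
∑_{k=1}^{133} k² = 133×134×267/6 = 793079
∑_{k=1}^{98} k² = 98×99×197/6 = 318549
∑_{k=99}^{133} k² = 793079 - 318549 = 474530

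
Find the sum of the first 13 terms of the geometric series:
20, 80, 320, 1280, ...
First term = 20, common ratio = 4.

Sₙ = a(1 - rⁿ) / (1 - r)
S_13 = 20(1 - 4^13) / (1 - 4)
S_13 = 20(1 - 67108864) / (-3)
S_13 = 447392420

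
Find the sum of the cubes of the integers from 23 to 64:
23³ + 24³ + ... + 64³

Use ∑_{k=1}^{n} k³ = [n(n+1)/2]², then subtract the first 22 terms.
∑_{k=1}^{64} k³ = [64×65/2]² = 2080² = 4326400
∑_{k=1}^{22} k³ = [22×23/2]² = 253² = 64009
∑_{k=23}^{64} k³ = 4326400 - 64009 = 4262391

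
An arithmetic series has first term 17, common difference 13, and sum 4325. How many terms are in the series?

Using S = n/2 × [2a + (n-1)d]
4325 = n/2 × [2(17) + (n-1)(13)]
4325 = n/2 × [34 + 13n - 13]
8650 = n × [21 + 13n]
13n² + (21)n - 8650 = 0
Discriminant: Δ = (21)² - 4(13)(-8650) = 441 + 449800 = 450241
√Δ = 671
n = [-(21) + √Δ] / (2·13) = (-21 + 671) / 26 = 650 / 26 = 25
(The negative root is discarded since n must be a positive integer.)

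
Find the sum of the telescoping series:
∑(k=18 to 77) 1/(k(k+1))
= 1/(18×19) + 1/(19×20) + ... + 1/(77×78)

Partial fractions: 1/(k(k+1)) = 1/k - 1/(k+1)
The series telescopes:
= (1/18 - 1/19) + (1/19 - 1/20) + ... + (1/77 - 1/78)
= 1/18 - 1/78
= 5/117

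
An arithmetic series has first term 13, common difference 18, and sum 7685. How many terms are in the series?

Using S = n/2 × [2a + (n-1)d]
7685 = n/2 × [2(13) + (n-1)(18)]
7685 = n/2 × [26 + 18n - 18]
15370 = n × [8 + 18n]
18n² + (8)n - 15370 = 0
Discriminant: Δ = (8)² - 4(18)(-15370) = 64 + 1106640 = 1106704
√Δ = 1052
n = [-(8) + √Δ] / (2·18) = (-8 + 1052) / 36 = 1044 / 36 = 29
(The negative root is discarded since n must be a positive integer.)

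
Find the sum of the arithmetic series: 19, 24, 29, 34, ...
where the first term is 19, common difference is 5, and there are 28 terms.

Sₙ = n/2 × (first + last)
Last term = a + (n-1)d = 19 + (28-1)×5 = 154
S_28 = 28/2 × (19 + 154)
S_28 = 28/2 × 173 = 2422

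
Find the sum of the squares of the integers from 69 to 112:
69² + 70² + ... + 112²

Use ∑_{k=1}^{n} k² = n(n+1)(2n+1)/6, then subtract the first 68 terms.
∑_{k=1}^{112} k² = 112×113×225/6 = 474600
∑_{k=1}^{68} k² = 68×69×137/6 = 107134
∑_{k=69}^{112} k² = 474600 - 107134 = 367466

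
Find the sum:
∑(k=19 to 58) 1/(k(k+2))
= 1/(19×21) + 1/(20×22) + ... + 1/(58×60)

Partial fractions: 1/(k(k+2)) = (1/2)[1/k - 1/(k+2)]
Telescoping leaves the first two and last two terms:
= (1/2)[1/19 + 1/20 - 1/59 - 1/60]
= 2321/67260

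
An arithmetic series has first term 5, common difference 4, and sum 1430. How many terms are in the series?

Using S = n/2 × [2a + (n-1)d]
1430 = n/2 × [2(5) + (n-1)(4)]
1430 = n/2 × [10 + 4n - 4]
2860 = n × [6 + 4n]
4n² + (6)n - 2860 = 0
Discriminant: Δ = (6)² - 4(4)(-2860) = 36 + 45760 = 45796
√Δ = 214
n = [-(6) + √Δ] / (2·4) = (-6 + 214) / 8 = 208 / 8 = 26
(The negative root is discarded since n must be a positive integer.)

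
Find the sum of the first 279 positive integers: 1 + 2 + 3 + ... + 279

Formula: ∑k = n(n+1)/2
= 279×280/2
= 78120/2
= 39060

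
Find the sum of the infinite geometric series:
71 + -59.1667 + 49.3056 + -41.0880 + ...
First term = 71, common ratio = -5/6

For |r| < 1, S = a / (1 - r)
S = 71 / (1 - (-5/6))
S = 71 / (11/6)
S = 426/11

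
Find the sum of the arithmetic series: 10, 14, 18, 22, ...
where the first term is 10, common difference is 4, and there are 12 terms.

Sₙ = n/2 × (first + last)
Last term = a + (n-1)d = 10 + (12-1)×4 = 54
S_12 = 12/2 × (10 + 54)
S_12 = 12/2 × 64 = 384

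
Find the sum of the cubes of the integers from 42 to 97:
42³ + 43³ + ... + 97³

Use ∑_{k=1}^{n} k³ = [n(n+1)/2]², then subtract the first 41 terms.
∑_{k=1}^{97} k³ = [97×98/2]² = 4753² = 22591009
∑_{k=1}^{41} k³ = [41×42/2]² = 861² = 741321
∑_{k=42}^{97} k³ = 22591009 - 741321 = 21849688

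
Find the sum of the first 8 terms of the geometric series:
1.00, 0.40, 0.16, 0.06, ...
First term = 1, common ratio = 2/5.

Sₙ = a(1 - rⁿ) / (1 - r)
S_8 = 1(1 - (2/5)^8) / (1 - (2/5))
S_8 = 1(1 - (256/390625)) / (3/5)
S_8 = 130123/78125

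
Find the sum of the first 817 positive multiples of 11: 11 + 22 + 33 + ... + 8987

Factor out 11: = 11(1 + 2 + ... + 817) = 11 × n(n+1)/2
= 11 × 817×818/2
= 11 × 334153
= 3675683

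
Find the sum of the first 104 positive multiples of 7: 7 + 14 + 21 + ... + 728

Factor out 7: = 7(1 + 2 + ... + 104) = 7 × n(n+1)/2
= 7 × 104×105/2
= 7 × 5460
= 38220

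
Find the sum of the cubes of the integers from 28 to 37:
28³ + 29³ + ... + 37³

Use ∑_{k=1}^{n} k³ = [n(n+1)/2]², then subtract the first 27 terms.
∑_{k=1}^{37} k³ = [37×38/2]² = 703² = 494209
∑_{k=1}^{27} k³ = [27×28/2]² = 378² = 142884
∑_{k=28}^{37} k³ = 494209 - 142884 = 351325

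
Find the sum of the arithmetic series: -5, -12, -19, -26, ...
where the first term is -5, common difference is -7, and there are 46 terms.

Sₙ = n/2 × (first + last)
Last term = a + (n-1)d = -5 + (46-1)×(-7) = -320
S_46 = 46/2 × (-5 + (-320))
S_46 = 46/2 × (-325) = -7475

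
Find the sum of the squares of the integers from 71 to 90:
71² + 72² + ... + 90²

Use ∑_{k=1}^{n} k² = n(n+1)(2n+1)/6, then subtract the first 70 terms.
∑_{k=1}^{90} k² = 90×91×181/6 = 247065
∑_{k=1}^{70} k² = 70×71×141/6 = 116795
∑_{k=71}^{90} k² = 247065 - 116795 = 130270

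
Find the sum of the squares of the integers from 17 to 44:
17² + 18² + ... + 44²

Use ∑_{k=1}^{n} k² = n(n+1)(2n+1)/6, then subtract the first 16 terms.
∑_{k=1}^{44} k² = 44×45×89/6 = 29370
∑_{k=1}^{16} k² = 16×17×33/6 = 1496
∑_{k=17}^{44} k² = 29370 - 1496 = 27874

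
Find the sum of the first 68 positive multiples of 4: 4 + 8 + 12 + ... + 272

Factor out 4: = 4(1 + 2 + ... + 68) = 4 × n(n+1)/2
= 4 × 68×69/2
= 4 × 2346
= 9384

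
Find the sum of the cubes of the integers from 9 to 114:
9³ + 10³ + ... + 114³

Use ∑_{k=1}^{n} k³ = [n(n+1)/2]², then subtract the first 8 terms.
∑_{k=1}^{114} k³ = [114×115/2]² = 6555² = 42968025
∑_{k=1}^{8} k³ = [8×9/2]² = 36² = 1296
∑_{k=9}^{114} k³ = 42968025 - 1296 = 42966729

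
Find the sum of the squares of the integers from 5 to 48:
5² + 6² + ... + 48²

Use ∑_{k=1}^{n} k² = n(n+1)(2n+1)/6, then subtract the first 4 terms.
∑_{k=1}^{48} k² = 48×49×97/6 = 38024
∑_{k=1}^{4} k² = 4×5×9/6 = 30
∑_{k=5}^{48} k² = 38024 - 30 = 37994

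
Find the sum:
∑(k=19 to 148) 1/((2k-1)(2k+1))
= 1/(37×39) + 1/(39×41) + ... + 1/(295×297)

Partial fractions: 1/((2k-1)(2k+1)) = (1/2)[1/(2k-1) - 1/(2k+1)]
The series telescopes:
= (1/2)[1/37 - 1/297]
= 130/10989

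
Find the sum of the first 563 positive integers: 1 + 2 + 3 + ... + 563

Formula: ∑k = n(n+1)/2
= 563×564/2
= 317532/2
= 158766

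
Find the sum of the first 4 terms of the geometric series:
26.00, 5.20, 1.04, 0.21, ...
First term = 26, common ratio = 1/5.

Sₙ = a(1 - rⁿ) / (1 - r)
S_4 = 26(1 - (1/5)^4) / (1 - (1/5))
S_4 = 26(1 - (1/625)) / (4/5)
S_4 = 4056/125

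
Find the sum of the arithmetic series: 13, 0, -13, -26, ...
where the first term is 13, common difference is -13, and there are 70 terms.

Sₙ = n/2 × (first + last)
Last term = a + (n-1)d = 13 + (70-1)×(-13) = -884
S_70 = 70/2 × (13 + (-884))
S_70 = 70/2 × (-871) = -30485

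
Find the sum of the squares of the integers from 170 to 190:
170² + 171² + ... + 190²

Use ∑_{k=1}^{n} k² = n(n+1)(2n+1)/6, then subtract the first 169 terms.
∑_{k=1}^{190} k² = 190×191×381/6 = 2304415
∑_{k=1}^{169} k² = 169×170×339/6 = 1623245
∑_{k=170}^{190} k² = 2304415 - 1623245 = 681170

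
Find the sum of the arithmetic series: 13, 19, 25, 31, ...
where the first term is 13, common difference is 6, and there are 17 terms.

Sₙ = n/2 × (first + last)
Last term = a + (n-1)d = 13 + (17-1)×6 = 109
S_17 = 17/2 × (13 + 109)
S_17 = 17/2 × 122 = 1037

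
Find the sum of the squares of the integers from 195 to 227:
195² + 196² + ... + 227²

Use ∑_{k=1}^{n} k² = n(n+1)(2n+1)/6, then subtract the first 194 terms.
∑_{k=1}^{227} k² = 227×228×455/6 = 3924830
∑_{k=1}^{194} k² = 194×195×389/6 = 2452645
∑_{k=195}^{227} k² = 3924830 - 2452645 = 1472185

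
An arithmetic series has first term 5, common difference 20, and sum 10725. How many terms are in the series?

Using S = n/2 × [2a + (n-1)d]
10725 = n/2 × [2(5) + (n-1)(20)]
10725 = n/2 × [10 + 20n - 20]
21450 = n × [-10 + 20n]
20n² + (-10)n - 21450 = 0
Discriminant: Δ = (-10)² - 4(20)(-21450) = 100 + 1716000 = 1716100
√Δ = 1310
n = [-(-10) + √Δ] / (2·20) = (10 + 1310) / 40 = 1320 / 40 = 33
(The negative root is discarded since n must be a positive integer.)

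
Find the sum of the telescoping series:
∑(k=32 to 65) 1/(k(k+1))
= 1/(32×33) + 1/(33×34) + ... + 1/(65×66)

Partial fractions: 1/(k(k+1)) = 1/k - 1/(k+1)
The series telescopes:
= (1/32 - 1/33) + (1/33 - 1/34) + ... + (1/65 - 1/66)
= 1/32 - 1/66
= 17/1056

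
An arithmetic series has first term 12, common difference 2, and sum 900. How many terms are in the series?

Using S = n/2 × [2a + (n-1)d]
900 = n/2 × [2(12) + (n-1)(2)]
900 = n/2 × [24 + 2n - 2]
1800 = n × [22 + 2n]
2n² + (22)n - 1800 = 0
Discriminant: Δ = (22)² - 4(2)(-1800) = 484 + 14400 = 14884
√Δ = 122
n = [-(22) + √Δ] / (2·2) = (-22 + 122) / 4 = 100 / 4 = 25
(The negative root is discarded since n must be a positive integer.)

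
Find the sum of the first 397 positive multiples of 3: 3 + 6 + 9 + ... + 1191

Factor out 3: = 3(1 + 2 + ... + 397) = 3 × n(n+1)/2
= 3 × 397×398/2
= 3 × 79003
= 237009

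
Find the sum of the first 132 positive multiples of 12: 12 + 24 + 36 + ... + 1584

Factor out 12: = 12(1 + 2 + ... + 132) = 12 × n(n+1)/2
= 12 × 132×133/2
= 12 × 8778
= 105336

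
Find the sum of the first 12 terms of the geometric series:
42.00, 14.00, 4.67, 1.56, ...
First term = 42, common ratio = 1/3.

Sₙ = a(1 - rⁿ) / (1 - r)
S_12 = 42(1 - (1/3)^12) / (1 - (1/3))
S_12 = 42(1 - (1/531441)) / (2/3)
S_12 = 3720080/59049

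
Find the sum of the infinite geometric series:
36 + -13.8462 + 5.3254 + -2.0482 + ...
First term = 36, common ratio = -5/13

For |r| < 1, S = a / (1 - r)
S = 36 / (1 - (-5/13))
S = 36 / (18/13)
S = 26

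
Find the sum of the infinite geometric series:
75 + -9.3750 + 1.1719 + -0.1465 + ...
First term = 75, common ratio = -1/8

For |r| < 1, S = a / (1 - r)
S = 75 / (1 - (-1/8))
S = 75 / (9/8)
S = 200/3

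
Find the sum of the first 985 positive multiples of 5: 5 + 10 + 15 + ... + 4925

Factor out 5: = 5(1 + 2 + ... + 985) = 5 × n(n+1)/2
= 5 × 985×986/2
= 5 × 485605
= 2428025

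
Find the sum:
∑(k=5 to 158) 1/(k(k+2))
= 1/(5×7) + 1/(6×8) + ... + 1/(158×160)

Partial fractions: 1/(k(k+2)) = (1/2)[1/k - 1/(k+2)]
Telescoping leaves the first two and last two terms:
= (1/2)[1/5 + 1/6 - 1/159 - 1/160]
= 3003/16960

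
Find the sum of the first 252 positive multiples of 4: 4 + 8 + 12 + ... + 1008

Factor out 4: = 4(1 + 2 + ... + 252) = 4 × n(n+1)/2
= 4 × 252×253/2
= 4 × 31878
= 127512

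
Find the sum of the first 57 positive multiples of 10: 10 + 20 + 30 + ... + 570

Factor out 10: = 10(1 + 2 + ... + 57) = 10 × n(n+1)/2
= 10 × 57×58/2
= 10 × 1653
= 16530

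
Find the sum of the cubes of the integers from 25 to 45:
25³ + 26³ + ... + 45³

Use ∑_{k=1}^{n} k³ = [n(n+1)/2]², then subtract the first 24 terms.
∑_{k=1}^{45} k³ = [45×46/2]² = 1035² = 1071225
∑_{k=1}^{24} k³ = [24×25/2]² = 300² = 90000
∑_{k=25}^{45} k³ = 1071225 - 90000 = 981225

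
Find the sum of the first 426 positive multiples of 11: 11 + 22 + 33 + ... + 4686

Factor out 11: = 11(1 + 2 + ... + 426) = 11 × n(n+1)/2
= 11 × 426×427/2
= 11 × 90951
= 1000461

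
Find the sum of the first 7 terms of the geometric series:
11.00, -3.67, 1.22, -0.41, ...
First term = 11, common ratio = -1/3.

Sₙ = a(1 - rⁿ) / (1 - r)
S_7 = 11(1 - (-1/3)^7) / (1 - (-1/3))
S_7 = 11(1 - (-1/2187)) / (4/3)
S_7 = 6017/729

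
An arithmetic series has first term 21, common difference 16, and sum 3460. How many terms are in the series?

Using S = n/2 × [2a + (n-1)d]
3460 = n/2 × [2(21) + (n-1)(16)]
3460 = n/2 × [42 + 16n - 16]
6920 = n × [26 + 16n]
16n² + (26)n - 6920 = 0
Discriminant: Δ = (26)² - 4(16)(-6920) = 676 + 442880 = 443556
√Δ = 666
n = [-(26) + √Δ] / (2·16) = (-26 + 666) / 32 = 640 / 32 = 20
(The negative root is discarded since n must be a positive integer.)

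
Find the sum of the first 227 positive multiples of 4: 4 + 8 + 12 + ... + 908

Factor out 4: = 4(1 + 2 + ... + 227) = 4 × n(n+1)/2
= 4 × 227×228/2
= 4 × 25878
= 103512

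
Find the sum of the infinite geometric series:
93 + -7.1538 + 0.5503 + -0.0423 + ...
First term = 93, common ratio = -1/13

For |r| < 1, S = a / (1 - r)
S = 93 / (1 - (-1/13))
S = 93 / (14/13)
S = 1209/14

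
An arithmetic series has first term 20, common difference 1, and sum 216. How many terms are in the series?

Using S = n/2 × [2a + (n-1)d]
216 = n/2 × [2(20) + (n-1)(1)]
216 = n/2 × [40 + 1n - 1]
432 = n × [39 + 1n]
1n² + (39)n - 432 = 0
Discriminant: Δ = (39)² - 4(1)(-432) = 1521 + 1728 = 3249
√Δ = 57
n = [-(39) + √Δ] / (2·1) = (-39 + 57) / 2 = 18 / 2 = 9
(The negative root is discarded since n must be a positive integer.)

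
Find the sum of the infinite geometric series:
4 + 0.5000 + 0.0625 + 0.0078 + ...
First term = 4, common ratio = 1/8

For |r| < 1, S = a / (1 - r)
S = 4 / (1 - (1/8))
S = 4 / (7/8)
S = 32/7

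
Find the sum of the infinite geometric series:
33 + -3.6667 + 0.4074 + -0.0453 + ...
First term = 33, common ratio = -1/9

For |r| < 1, S = a / (1 - r)
S = 33 / (1 - (-1/9))
S = 33 / (10/9)
S = 297/10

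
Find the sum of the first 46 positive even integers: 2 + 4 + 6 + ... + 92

Sum of first n even numbers = n(n+1)
= 46×47
= 2162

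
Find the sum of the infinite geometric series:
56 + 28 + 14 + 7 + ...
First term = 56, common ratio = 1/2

For |r| < 1, S = a / (1 - r)
S = 56 / (1 - (1/2))
S = 56 / (1/2)
S = 112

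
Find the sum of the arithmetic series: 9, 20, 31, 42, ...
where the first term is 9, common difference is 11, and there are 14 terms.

Sₙ = n/2 × (first + last)
Last term = a + (n-1)d = 9 + (14-1)×11 = 152
S_14 = 14/2 × (9 + 152)
S_14 = 14/2 × 161 = 1127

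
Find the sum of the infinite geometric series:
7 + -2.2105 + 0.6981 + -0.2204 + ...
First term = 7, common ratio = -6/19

For |r| < 1, S = a / (1 - r)
S = 7 / (1 - (-6/19))
S = 7 / (25/19)
S = 133/25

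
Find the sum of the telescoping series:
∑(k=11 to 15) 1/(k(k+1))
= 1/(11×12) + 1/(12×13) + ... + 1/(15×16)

Partial fractions: 1/(k(k+1)) = 1/k - 1/(k+1)
The series telescopes:
= (1/11 - 1/12) + (1/12 - 1/13) + ... + (1/15 - 1/16)
= 1/11 - 1/16
= 5/176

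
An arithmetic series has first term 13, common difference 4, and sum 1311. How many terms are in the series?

Using S = n/2 × [2a + (n-1)d]
1311 = n/2 × [2(13) + (n-1)(4)]
1311 = n/2 × [26 + 4n - 4]
2622 = n × [22 + 4n]
4n² + (22)n - 2622 = 0
Discriminant: Δ = (22)² - 4(4)(-2622) = 484 + 41952 = 42436
√Δ = 206
n = [-(22) + √Δ] / (2·4) = (-22 + 206) / 8 = 184 / 8 = 23
(The negative root is discarded since n must be a positive integer.)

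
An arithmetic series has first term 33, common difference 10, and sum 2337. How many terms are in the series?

Using S = n/2 × [2a + (n-1)d]
2337 = n/2 × [2(33) + (n-1)(10)]
2337 = n/2 × [66 + 10n - 10]
4674 = n × [56 + 10n]
10n² + (56)n - 4674 = 0
Discriminant: Δ = (56)² - 4(10)(-4674) = 3136 + 186960 = 190096
√Δ = 436
n = [-(56) + √Δ] / (2·10) = (-56 + 436) / 20 = 380 / 20 = 19
(The negative root is discarded since n must be a positive integer.)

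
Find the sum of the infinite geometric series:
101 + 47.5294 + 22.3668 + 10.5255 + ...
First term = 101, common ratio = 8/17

For |r| < 1, S = a / (1 - r)
S = 101 / (1 - (8/17))
S = 101 / (9/17)
S = 1717/9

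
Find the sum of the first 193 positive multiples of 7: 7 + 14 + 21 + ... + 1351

Factor out 7: = 7(1 + 2 + ... + 193) = 7 × n(n+1)/2
= 7 × 193×194/2
= 7 × 18721
= 131047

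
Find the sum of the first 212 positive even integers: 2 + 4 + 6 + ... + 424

Sum of first n even numbers = n(n+1)
= 212×213
= 45156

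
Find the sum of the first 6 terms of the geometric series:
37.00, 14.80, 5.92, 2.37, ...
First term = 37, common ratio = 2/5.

Sₙ = a(1 - rⁿ) / (1 - r)
S_6 = 37(1 - (2/5)^6) / (1 - (2/5))
S_6 = 37(1 - (64/15625)) / (3/5)
S_6 = 191919/3125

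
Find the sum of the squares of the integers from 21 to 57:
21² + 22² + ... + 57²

Use ∑_{k=1}^{n} k² = n(n+1)(2n+1)/6, then subtract the first 20 terms.
∑_{k=1}^{57} k² = 57×58×115/6 = 63365
∑_{k=1}^{20} k² = 20×21×41/6 = 2870
∑_{k=21}^{57} k² = 63365 - 2870 = 60495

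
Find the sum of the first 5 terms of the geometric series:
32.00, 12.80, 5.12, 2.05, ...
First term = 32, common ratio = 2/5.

Sₙ = a(1 - rⁿ) / (1 - r)
S_5 = 32(1 - (2/5)^5) / (1 - (2/5))
S_5 = 32(1 - (32/3125)) / (3/5)
S_5 = 32992/625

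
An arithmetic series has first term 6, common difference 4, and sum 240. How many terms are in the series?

Using S = n/2 × [2a + (n-1)d]
240 = n/2 × [2(6) + (n-1)(4)]
240 = n/2 × [12 + 4n - 4]
480 = n × [8 + 4n]
4n² + (8)n - 480 = 0
Discriminant: Δ = (8)² - 4(4)(-480) = 64 + 7680 = 7744
√Δ = 88
n = [-(8) + √Δ] / (2·4) = (-8 + 88) / 8 = 80 / 8 = 10
(The negative root is discarded since n must be a positive integer.)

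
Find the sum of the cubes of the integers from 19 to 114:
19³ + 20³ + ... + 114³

Use ∑_{k=1}^{n} k³ = [n(n+1)/2]², then subtract the first 18 terms.
∑_{k=1}^{114} k³ = [114×115/2]² = 6555² = 42968025
∑_{k=1}^{18} k³ = [18×19/2]² = 171² = 29241
∑_{k=19}^{114} k³ = 42968025 - 29241 = 42938784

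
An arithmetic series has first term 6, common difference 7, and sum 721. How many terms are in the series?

Using S = n/2 × [2a + (n-1)d]
721 = n/2 × [2(6) + (n-1)(7)]
721 = n/2 × [12 + 7n - 7]
1442 = n × [5 + 7n]
7n² + (5)n - 1442 = 0
Discriminant: Δ = (5)² - 4(7)(-1442) = 25 + 40376 = 40401
√Δ = 201
n = [-(5) + √Δ] / (2·7) = (-5 + 201) / 14 = 196 / 14 = 14
(The negative root is discarded since n must be a positive integer.)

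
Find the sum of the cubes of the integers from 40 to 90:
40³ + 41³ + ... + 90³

Use ∑_{k=1}^{n} k³ = [n(n+1)/2]², then subtract the first 39 terms.
∑_{k=1}^{90} k³ = [90×91/2]² = 4095² = 16769025
∑_{k=1}^{39} k³ = [39×40/2]² = 780² = 608400
∑_{k=40}^{90} k³ = 16769025 - 608400 = 16160625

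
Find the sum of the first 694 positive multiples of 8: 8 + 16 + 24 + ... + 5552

Factor out 8: = 8(1 + 2 + ... + 694) = 8 × n(n+1)/2
= 8 × 694×695/2
= 8 × 241165
= 1929320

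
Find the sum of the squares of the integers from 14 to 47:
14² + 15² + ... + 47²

Use ∑_{k=1}^{n} k² = n(n+1)(2n+1)/6, then subtract the first 13 terms.
∑_{k=1}^{47} k² = 47×48×95/6 = 35720
∑_{k=1}^{13} k² = 13×14×27/6 = 819
∑_{k=14}^{47} k² = 35720 - 819 = 34901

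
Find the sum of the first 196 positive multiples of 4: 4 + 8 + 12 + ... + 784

Factor out 4: = 4(1 + 2 + ... + 196) = 4 × n(n+1)/2
= 4 × 196×197/2
= 4 × 19306
= 77224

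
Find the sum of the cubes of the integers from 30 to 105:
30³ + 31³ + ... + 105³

Use ∑_{k=1}^{n} k³ = [n(n+1)/2]², then subtract the first 29 terms.
∑_{k=1}^{105} k³ = [105×106/2]² = 5565² = 30969225
∑_{k=1}^{29} k³ = [29×30/2]² = 435² = 189225
∑_{k=30}^{105} k³ = 30969225 - 189225 = 30780000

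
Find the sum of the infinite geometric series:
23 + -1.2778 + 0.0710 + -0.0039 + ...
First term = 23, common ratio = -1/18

For |r| < 1, S = a / (1 - r)
S = 23 / (1 - (-1/18))
S = 23 / (19/18)
S = 414/19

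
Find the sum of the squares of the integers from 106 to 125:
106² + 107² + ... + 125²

Use ∑_{k=1}^{n} k² = n(n+1)(2n+1)/6, then subtract the first 105 terms.
∑_{k=1}^{125} k² = 125×126×251/6 = 658875
∑_{k=1}^{105} k² = 105×106×211/6 = 391405
∑_{k=106}^{125} k² = 658875 - 391405 = 267470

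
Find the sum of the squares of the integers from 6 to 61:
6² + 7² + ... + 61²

Use ∑_{k=1}^{n} k² = n(n+1)(2n+1)/6, then subtract the first 5 terms.
∑_{k=1}^{61} k² = 61×62×123/6 = 77531
∑_{k=1}^{5} k² = 5×6×11/6 = 55
∑_{k=6}^{61} k² = 77531 - 55 = 77476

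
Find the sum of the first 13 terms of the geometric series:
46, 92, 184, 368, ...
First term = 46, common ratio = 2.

Sₙ = a(1 - rⁿ) / (1 - r)
S_13 = 46(1 - 2^13) / (1 - 2)
S_13 = 46(1 - 8192) / (-1)
S_13 = 376786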